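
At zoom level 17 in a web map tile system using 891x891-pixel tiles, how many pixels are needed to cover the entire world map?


tiles per axis = 2^17 = 131072
total tiles = 131072^2 = 17179869184
pixels per axis = 131072 * 891 = 116785152
total pixels = 116785152^2 = 13638771727663104

13638771727663104 pixels


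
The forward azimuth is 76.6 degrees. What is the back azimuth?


back azimuth = (76.6 + 180) mod 360 = 256.6 degrees

256.6 degrees


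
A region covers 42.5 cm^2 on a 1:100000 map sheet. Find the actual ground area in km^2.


ground_area = 42.5 * (100000/100)^2 = 42500000.0 m^2 = 42.5 km^2

42.5 km^2


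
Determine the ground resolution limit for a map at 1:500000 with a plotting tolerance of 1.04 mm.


ground = 1.04 mm * 500000 / 1000 = 520.0 m

520.0 m


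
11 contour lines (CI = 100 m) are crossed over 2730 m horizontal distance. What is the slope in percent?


elevation change = 11 * 100 = 1100 m
slope = 1100 / 2730 * 100 = 40.3%

40.3%


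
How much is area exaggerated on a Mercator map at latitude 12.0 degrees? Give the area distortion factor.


area_distortion = 1/cos^2(12.0) = 1.045

1.045


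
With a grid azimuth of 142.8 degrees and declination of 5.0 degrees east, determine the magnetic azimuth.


magnetic azimuth = grid azimuth - declination (east +ve)
mag_az = 142.8 - 5.0 = 137.8 degrees

137.8 degrees


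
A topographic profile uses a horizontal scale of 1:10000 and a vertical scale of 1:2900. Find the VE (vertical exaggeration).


VE = horizontal_scale / vertical_scale = 10000 / 2900 ≈ 3.4

3.4x


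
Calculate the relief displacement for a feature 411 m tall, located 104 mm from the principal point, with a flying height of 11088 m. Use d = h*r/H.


d = h * r / H = 411 * 104 / 11088 = 3.85 mm

3.85 mm


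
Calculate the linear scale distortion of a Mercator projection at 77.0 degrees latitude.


SF = 1 / cos(77.0) = 1 / 0.224951 = 4.445

4.445


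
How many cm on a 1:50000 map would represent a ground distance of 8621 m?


map_cm = 8621 * 100 / 50000 = 17.242 cm ≈ 17.24 cm

17.24 cm


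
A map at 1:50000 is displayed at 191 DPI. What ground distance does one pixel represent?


pixel_cm = 2.54 / 191 ≈ 0.013298 cm
ground = pixel_cm * 50000 / 100 = 2.54 * 50000 / (191 * 100) = 127000 / 19100 ≈ 6.65 m

6.65 m


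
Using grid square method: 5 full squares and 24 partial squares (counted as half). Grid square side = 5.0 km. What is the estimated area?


effective squares = 5 + 24 * 0.5 = 17.0
area = 17.0 * 25.0 = 425.0 km^2

425.0 km^2


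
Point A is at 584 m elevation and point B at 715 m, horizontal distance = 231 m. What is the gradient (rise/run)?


gradient = (715 - 584) / 231 = 131 / 231 = 0.5671

0.5671


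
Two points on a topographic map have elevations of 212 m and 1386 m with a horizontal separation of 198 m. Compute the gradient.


gradient = (1386 - 212) / 198 = 1174 / 198 = 5.9293

5.9293


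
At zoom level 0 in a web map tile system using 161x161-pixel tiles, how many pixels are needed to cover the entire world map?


tiles per axis = 2^0 = 1
total tiles = 1^2 = 1
pixels per axis = 1 * 161 = 161
total pixels = 161^2 = 25921

25921 pixels


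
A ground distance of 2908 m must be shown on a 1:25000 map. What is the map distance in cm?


map_cm = 2908 * 100 / 25000 = 11.632 cm ≈ 11.63 cm

11.63 cm


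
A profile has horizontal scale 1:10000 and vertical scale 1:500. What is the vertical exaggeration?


VE = horizontal_scale / vertical_scale = 10000 / 500 = 20.0

20.0x


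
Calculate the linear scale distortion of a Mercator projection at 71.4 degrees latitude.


SF = 1 / cos(71.4) = 1 / 0.318959 = 3.135

3.135


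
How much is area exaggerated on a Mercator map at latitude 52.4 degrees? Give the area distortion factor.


area_distortion = 1/cos^2(52.4) = 2.686

2.686


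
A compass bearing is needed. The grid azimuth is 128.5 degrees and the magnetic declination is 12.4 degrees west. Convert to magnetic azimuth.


magnetic azimuth = grid azimuth - declination (east +ve)
mag_az = 128.5 - -12.4 = 140.9 degrees

140.9 degrees


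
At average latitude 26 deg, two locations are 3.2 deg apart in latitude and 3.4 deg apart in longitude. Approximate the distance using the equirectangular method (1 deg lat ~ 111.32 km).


dlat_km = 3.2 * 111.32 = 356.224
dlon_km = 3.4 * 111.32 * cos(26) ≈ 340.183
dist = sqrt(356.224^2 + 340.183^2) ≈ 492.6 km

492.6 km


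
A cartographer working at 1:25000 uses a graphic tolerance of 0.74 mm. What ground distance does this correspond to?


ground = 0.74 mm * 25000 / 1000 = 18.5 m

18.5 m


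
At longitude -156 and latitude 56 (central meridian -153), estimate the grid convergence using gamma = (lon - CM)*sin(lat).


gamma = (-156 - -153) * sin(56) = -3 * 0.829038 = -2.487 degrees

-2.487 degrees


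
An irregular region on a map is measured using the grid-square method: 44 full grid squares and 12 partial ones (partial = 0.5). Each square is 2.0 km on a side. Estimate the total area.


effective squares = 44 + 12 * 0.5 = 50.0
area = 50.0 * 4.0 = 200.0 km^2

200.0 km^2


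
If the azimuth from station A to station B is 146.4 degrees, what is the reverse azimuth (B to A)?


back azimuth = (146.4 + 180) mod 360 = 326.4 degrees

326.4 degrees


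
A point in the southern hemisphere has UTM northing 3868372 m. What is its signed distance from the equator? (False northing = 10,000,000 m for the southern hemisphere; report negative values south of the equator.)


For southern: actual = 3868372 - 10000000 = -6131628 m

-6131628 m


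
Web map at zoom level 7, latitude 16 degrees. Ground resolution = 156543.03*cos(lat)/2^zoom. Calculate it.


res = 156543.03 * cos(16) / 2^7 = 156543.03 * 0.9612617 / 128 = 1175.62 m/pixel

1175.62 m/pixel


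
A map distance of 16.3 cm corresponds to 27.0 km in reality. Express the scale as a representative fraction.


ground = 27.0 km = 2700000 cm; RF denominator = ground / map = 2700000 / 16.3 ≈ 165644; RF = 1:165644

1:165644


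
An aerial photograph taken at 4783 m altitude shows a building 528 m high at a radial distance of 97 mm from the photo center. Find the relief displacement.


d = h * r / H = 528 * 97 / 4783 = 10.71 mm

10.71 mm


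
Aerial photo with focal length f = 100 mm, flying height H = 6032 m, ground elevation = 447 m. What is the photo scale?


scale = f / (H - h) = 100 mm / 5585 m = 100 / 5585000 = 1:55850

1:55850


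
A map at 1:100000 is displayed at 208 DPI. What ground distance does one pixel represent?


pixel_cm = 2.54 / 208 ≈ 0.012212 cm
ground = pixel_cm * 100000 / 100 = 2.54 * 100000 / (208 * 100) = 254000 / 20800 ≈ 12.21 m

12.21 m


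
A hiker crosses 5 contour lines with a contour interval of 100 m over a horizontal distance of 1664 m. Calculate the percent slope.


elevation change = 5 * 100 = 500 m
slope = 500 / 1664 * 100 = 30.0%

30.0%


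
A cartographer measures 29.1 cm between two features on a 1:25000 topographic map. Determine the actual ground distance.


ground = 29.1 cm * 25000 / 100 = 7275.0 m = 7.275 km

7.275 km


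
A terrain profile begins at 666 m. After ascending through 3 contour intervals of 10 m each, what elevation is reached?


elevation = 666 + 3 * 10 = 696 m

696 m


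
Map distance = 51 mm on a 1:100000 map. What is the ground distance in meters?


ground = 51 mm * 100000 / 1000 = 5100.0 m

5100.0 m


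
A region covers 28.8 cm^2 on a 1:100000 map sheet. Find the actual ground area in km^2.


ground_area = 28.8 * (100000/100)^2 = 28800000.0 m^2 = 28.8 km^2

28.8 km^2


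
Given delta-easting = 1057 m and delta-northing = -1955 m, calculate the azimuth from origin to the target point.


az = atan2(1057, -1955) = 151.6 deg
adjusted to 0-360: 151.6 degrees

151.6 degrees


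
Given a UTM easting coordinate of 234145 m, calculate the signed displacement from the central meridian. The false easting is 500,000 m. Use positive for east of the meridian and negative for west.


displacement = 234145 - 500000 = -265855 m

-265855 m


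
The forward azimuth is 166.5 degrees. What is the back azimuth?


back azimuth = (166.5 + 180) mod 360 = 346.5 degrees

346.5 degrees


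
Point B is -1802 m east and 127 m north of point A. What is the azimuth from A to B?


az = atan2(-1802, 127) = -86.0 deg
adjusted to 0-360: 274.0 degrees

274.0 degrees


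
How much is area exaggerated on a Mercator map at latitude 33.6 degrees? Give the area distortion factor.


area_distortion = 1/cos^2(33.6) = 1.441

1.441


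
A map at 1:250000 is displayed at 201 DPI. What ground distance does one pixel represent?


pixel_cm = 2.54 / 201 ≈ 0.012637 cm
ground = pixel_cm * 250000 / 100 = 2.54 * 250000 / (201 * 100) = 635000 / 20100 ≈ 31.59 m

31.59 m


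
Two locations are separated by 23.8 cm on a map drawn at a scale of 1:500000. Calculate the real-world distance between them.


ground = 23.8 cm * 500000 / 100 = 119000.0 m = 119.0 km

119.0 km


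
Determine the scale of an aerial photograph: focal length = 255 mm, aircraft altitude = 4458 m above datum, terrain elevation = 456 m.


scale = f / (H - h) = 255 mm / 4002 m = 255 / 4002000 = 1:15694

1:15694


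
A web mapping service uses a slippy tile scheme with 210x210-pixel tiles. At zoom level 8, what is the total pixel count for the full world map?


tiles per axis = 2^8 = 256
total tiles = 256^2 = 65536
pixels per axis = 256 * 210 = 53760
total pixels = 53760^2 = 2890137600

2890137600 pixels


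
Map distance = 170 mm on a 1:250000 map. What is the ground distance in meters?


ground = 170 mm * 250000 / 1000 = 42500.0 m

42500.0 m


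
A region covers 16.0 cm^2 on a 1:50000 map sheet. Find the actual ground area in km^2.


ground_area = 16.0 * (50000/100)^2 = 4000000.0 m^2 = 4.0 km^2

4.0 km^2


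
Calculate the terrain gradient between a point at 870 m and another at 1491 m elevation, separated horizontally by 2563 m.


gradient = (1491 - 870) / 2563 = 621 / 2563 = 0.2423

0.2423


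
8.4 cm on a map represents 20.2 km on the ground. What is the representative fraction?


ground = 20.2 km = 2020000 cm; RF denominator = ground / map = 2020000 / 8.4 ≈ 240476; RF = 1:240476

1:240476


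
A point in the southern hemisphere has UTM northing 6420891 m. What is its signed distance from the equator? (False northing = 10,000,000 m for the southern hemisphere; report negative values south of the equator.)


For southern: actual = 6420891 - 10000000 = -3579109 m

-3579109 m


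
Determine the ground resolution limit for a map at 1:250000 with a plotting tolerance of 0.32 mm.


ground = 0.32 mm * 250000 / 1000 = 80.0 m

80.0 m


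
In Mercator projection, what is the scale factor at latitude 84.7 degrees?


SF = 1 / cos(84.7) = 1 / 0.092371 = 10.826

10.826


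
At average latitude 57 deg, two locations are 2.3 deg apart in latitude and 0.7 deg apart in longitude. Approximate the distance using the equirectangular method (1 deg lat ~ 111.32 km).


dlat_km = 2.3 * 111.32 = 256.036
dlon_km = 0.7 * 111.32 * cos(57) ≈ 42.44
dist = sqrt(256.036^2 + 42.44^2) ≈ 259.5 km

259.5 km


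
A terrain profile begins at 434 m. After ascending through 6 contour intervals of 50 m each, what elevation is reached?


elevation = 434 + 6 * 50 = 734 m

734 m


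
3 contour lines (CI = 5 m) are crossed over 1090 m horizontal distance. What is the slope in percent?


elevation change = 3 * 5 = 15 m
slope = 15 / 1090 * 100 = 1.4%

1.4%


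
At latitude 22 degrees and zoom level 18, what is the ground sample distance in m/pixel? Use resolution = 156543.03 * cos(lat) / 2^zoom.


res = 156543.03 * cos(22) / 2^18 = 156543.03 * 0.92718385 / 262144 = 0.55 m/pixel

0.55 m/pixel


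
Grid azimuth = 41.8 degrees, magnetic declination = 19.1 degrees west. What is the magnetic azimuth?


magnetic azimuth = grid azimuth - declination (east +ve)
mag_az = 41.8 - -19.1 = 60.9 degrees

60.9 degrees


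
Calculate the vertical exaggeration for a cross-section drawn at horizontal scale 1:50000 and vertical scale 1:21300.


VE = horizontal_scale / vertical_scale = 50000 / 21300 ≈ 2.3

2.3x


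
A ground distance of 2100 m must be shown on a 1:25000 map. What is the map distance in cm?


map_cm = 2100 * 100 / 25000 = 8.4 cm

8.4 cm


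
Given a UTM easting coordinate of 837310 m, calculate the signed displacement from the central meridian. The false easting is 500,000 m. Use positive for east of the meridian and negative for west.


displacement = 837310 - 500000 = 337310 m

337310 m


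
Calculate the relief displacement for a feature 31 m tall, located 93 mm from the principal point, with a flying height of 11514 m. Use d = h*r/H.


d = h * r / H = 31 * 93 / 11514 = 0.25 mm

0.25 mm


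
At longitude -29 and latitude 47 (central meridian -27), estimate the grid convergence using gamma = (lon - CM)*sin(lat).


gamma = (-29 - -27) * sin(47) = -2 * 0.731354 = -1.463 degrees

-1.463 degrees


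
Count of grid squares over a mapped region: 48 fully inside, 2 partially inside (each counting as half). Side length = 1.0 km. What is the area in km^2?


effective squares = 48 + 2 * 0.5 = 49.0
area = 49.0 * 1.0 = 49.0 km^2

49.0 km^2


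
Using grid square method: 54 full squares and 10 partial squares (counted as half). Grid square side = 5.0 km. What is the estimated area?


effective squares = 54 + 10 * 0.5 = 59.0
area = 59.0 * 25.0 = 1475.0 km^2

1475.0 km^2


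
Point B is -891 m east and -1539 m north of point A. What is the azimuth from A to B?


az = atan2(-891, -1539) = -149.9 deg
adjusted to 0-360: 210.1 degrees

210.1 degrees


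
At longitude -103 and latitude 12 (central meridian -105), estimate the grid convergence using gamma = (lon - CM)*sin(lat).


gamma = (-103 - -105) * sin(12) = 2 * 0.207912 = 0.416 degrees

0.416 degrees


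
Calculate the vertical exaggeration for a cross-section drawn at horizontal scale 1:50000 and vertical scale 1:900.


VE = horizontal_scale / vertical_scale = 50000 / 900 ≈ 55.6

55.6x


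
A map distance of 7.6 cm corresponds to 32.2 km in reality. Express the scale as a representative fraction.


ground = 32.2 km = 3220000 cm; RF denominator = ground / map = 3220000 / 7.6 ≈ 423684; RF = 1:423684

1:423684


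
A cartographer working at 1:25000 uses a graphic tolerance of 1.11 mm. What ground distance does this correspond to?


ground = 1.11 mm * 25000 / 1000 = 27.75 m

27.75 m


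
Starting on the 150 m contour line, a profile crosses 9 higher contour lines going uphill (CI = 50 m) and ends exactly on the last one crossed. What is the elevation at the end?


elevation = 150 + 9 * 50 = 600 m

600 m


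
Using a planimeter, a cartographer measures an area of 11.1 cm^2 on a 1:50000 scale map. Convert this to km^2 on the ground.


ground_area = 11.1 * (50000/100)^2 = 2775000.0 m^2 = 2.775 km^2

2.775 km^2


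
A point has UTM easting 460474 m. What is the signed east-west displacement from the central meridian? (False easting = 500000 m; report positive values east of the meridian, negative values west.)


displacement = 460474 - 500000 = -39526 m

-39526 m


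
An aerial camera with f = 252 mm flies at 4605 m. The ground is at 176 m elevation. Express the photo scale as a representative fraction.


scale = f / (H - h) = 252 mm / 4429 m = 252 / 4429000 = 1:17575

1:17575


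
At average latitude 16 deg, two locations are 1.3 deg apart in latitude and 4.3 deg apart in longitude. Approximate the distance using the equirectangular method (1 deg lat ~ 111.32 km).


dlat_km = 1.3 * 111.32 = 144.716
dlon_km = 4.3 * 111.32 * cos(16) ≈ 460.133
dist = sqrt(144.716^2 + 460.133^2) ≈ 482.4 km

482.4 km


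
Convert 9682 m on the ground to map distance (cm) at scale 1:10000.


map_cm = 9682 * 100 / 10000 = 96.82 cm

96.82 cm


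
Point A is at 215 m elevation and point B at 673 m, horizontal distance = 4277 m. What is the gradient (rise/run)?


gradient = (673 - 215) / 4277 = 458 / 4277 = 0.1071

0.1071


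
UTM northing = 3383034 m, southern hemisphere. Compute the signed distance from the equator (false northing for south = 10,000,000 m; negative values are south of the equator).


For southern: actual = 3383034 - 10000000 = -6616966 m

-6616966 m


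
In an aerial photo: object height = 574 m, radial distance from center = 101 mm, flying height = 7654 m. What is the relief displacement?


d = h * r / H = 574 * 101 / 7654 = 7.57 mm

7.57 mm


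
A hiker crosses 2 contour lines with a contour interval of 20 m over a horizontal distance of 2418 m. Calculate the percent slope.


elevation change = 2 * 20 = 40 m
slope = 40 / 2418 * 100 = 1.7%

1.7%


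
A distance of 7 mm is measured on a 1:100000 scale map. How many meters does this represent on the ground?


ground = 7 mm * 100000 / 1000 = 700.0 m

700.0 m


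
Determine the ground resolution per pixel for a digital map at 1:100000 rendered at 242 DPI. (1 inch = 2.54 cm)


pixel_cm = 2.54 / 242 ≈ 0.010496 cm
ground = pixel_cm * 100000 / 100 = 2.54 * 100000 / (242 * 100) = 254000 / 24200 ≈ 10.5 m

10.5 m


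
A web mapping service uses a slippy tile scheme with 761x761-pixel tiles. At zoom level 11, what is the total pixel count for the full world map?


tiles per axis = 2^11 = 2048
total tiles = 2048^2 = 4194304
pixels per axis = 2048 * 761 = 1558528
total pixels = 1558528^2 = 2429009526784

2429009526784 pixels


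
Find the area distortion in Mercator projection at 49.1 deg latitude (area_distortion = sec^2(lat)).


area_distortion = 1/cos^2(49.1) = 2.333

2.333


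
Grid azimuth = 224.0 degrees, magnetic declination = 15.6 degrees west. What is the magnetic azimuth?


magnetic azimuth = grid azimuth - declination (east +ve)
mag_az = 224.0 - -15.6 = 239.6 degrees

239.6 degrees


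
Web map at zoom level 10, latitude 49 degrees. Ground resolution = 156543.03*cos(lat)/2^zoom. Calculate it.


res = 156543.03 * cos(49) / 2^10 = 156543.03 * 0.65605903 / 1024 = 100.29 m/pixel

100.29 m/pixel


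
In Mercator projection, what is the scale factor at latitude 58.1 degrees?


SF = 1 / cos(58.1) = 1 / 0.528438 = 1.892

1.892


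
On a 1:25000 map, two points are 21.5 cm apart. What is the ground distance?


ground = 21.5 cm * 25000 / 100 = 5375.0 m = 5.375 km

5.375 km


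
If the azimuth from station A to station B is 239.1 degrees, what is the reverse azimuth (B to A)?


back azimuth = (239.1 + 180) mod 360 = 59.1 degrees

59.1 degrees


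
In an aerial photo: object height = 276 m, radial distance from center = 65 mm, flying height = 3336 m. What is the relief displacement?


d = h * r / H = 276 * 65 / 3336 = 5.38 mm

5.38 mm


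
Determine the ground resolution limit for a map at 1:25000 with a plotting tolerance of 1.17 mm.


ground = 1.17 mm * 25000 / 1000 = 29.25 m

29.25 m


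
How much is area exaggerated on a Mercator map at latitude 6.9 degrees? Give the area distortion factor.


area_distortion = 1/cos^2(6.9) = 1.015

1.015


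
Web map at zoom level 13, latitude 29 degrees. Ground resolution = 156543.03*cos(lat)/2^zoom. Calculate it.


res = 156543.03 * cos(29) / 2^13 = 156543.03 * 0.87461971 / 8192 = 16.71 m/pixel

16.71 m/pixel


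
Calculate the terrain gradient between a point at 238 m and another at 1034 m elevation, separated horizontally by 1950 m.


gradient = (1034 - 238) / 1950 = 796 / 1950 = 0.4082

0.4082


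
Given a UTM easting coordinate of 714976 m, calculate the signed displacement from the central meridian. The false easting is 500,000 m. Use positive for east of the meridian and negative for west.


displacement = 714976 - 500000 = 214976 m

214976 m


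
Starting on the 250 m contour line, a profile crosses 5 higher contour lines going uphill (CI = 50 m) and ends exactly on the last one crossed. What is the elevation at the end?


elevation = 250 + 5 * 50 = 500 m

500 m


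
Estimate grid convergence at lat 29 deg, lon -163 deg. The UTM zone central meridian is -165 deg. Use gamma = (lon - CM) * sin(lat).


gamma = (-163 - -165) * sin(29) = 2 * 0.48481 = 0.97 degrees

0.97 degrees


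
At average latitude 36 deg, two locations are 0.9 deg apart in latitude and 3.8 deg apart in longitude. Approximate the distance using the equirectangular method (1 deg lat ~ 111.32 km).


dlat_km = 0.9 * 111.32 = 100.188
dlon_km = 3.8 * 111.32 * cos(36) ≈ 342.227
dist = sqrt(100.188^2 + 342.227^2) ≈ 356.6 km

356.6 km


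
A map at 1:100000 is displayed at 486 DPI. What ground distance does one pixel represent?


pixel_cm = 2.54 / 486 ≈ 0.005226 cm
ground = pixel_cm * 100000 / 100 = 2.54 * 100000 / (486 * 100) = 254000 / 48600 ≈ 5.23 m

5.23 m


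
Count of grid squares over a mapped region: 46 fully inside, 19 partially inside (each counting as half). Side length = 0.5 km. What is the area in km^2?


effective squares = 46 + 19 * 0.5 = 55.5
area = 55.5 * 0.25 = 13.875 km^2

13.875 km^2


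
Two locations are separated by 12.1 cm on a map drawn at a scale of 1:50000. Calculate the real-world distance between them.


ground = 12.1 cm * 50000 / 100 = 6050.0 m = 6.05 km

6.05 km


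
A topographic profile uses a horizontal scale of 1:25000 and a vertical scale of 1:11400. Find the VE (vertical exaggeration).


VE = horizontal_scale / vertical_scale = 25000 / 11400 ≈ 2.2

2.2x


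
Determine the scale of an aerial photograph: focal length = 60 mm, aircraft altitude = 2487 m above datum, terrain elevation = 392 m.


scale = f / (H - h) = 60 mm / 2095 m = 60 / 2095000 = 1:34917

1:34917


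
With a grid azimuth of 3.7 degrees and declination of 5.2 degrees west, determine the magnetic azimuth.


magnetic azimuth = grid azimuth - declination (east +ve)
mag_az = 3.7 - -5.2 = 8.9 degrees

8.9 degrees


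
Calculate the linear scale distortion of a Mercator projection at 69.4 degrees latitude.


SF = 1 / cos(69.4) = 1 / 0.351842 = 2.842

2.842


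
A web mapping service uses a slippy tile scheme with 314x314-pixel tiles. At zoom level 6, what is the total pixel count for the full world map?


tiles per axis = 2^6 = 64
total tiles = 64^2 = 4096
pixels per axis = 64 * 314 = 20096
total pixels = 20096^2 = 403849216

403849216 pixels


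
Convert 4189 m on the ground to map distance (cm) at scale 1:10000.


map_cm = 4189 * 100 / 10000 = 41.89 cm

41.89 cm


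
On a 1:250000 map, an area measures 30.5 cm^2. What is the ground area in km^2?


ground_area = 30.5 * (250000/100)^2 = 190625000.0 m^2 = 190.625 km^2

190.625 km^2


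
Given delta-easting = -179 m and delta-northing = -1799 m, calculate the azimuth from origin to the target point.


az = atan2(-179, -1799) = -174.3 deg
adjusted to 0-360: 185.7 degrees

185.7 degrees


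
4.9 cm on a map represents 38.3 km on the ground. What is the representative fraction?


ground = 38.3 km = 3830000 cm; RF denominator = ground / map = 3830000 / 4.9 ≈ 781633; RF = 1:781633

1:781633


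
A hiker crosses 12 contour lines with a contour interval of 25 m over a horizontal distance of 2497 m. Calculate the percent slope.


elevation change = 12 * 25 = 300 m
slope = 300 / 2497 * 100 = 12.0%

12.0%


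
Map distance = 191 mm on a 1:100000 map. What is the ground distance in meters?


ground = 191 mm * 100000 / 1000 = 19100.0 m

19100.0 m


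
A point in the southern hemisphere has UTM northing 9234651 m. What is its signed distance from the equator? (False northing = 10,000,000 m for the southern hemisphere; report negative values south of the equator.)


For southern: actual = 9234651 - 10000000 = -765349 m

-765349 m


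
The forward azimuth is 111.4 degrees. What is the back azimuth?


back azimuth = (111.4 + 180) mod 360 = 291.4 degrees

291.4 degrees


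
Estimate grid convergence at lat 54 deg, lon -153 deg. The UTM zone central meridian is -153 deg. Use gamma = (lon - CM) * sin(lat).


gamma = (-153 - -153) * sin(54) = 0 * 0.809017 = 0.0 degrees

0.0 degrees


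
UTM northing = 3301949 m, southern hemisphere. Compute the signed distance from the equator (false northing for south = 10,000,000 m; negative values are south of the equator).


For southern: actual = 3301949 - 10000000 = -6698051 m

-6698051 m


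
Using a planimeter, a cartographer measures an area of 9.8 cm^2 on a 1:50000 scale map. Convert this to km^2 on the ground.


ground_area = 9.8 * (50000/100)^2 = 2450000.0 m^2 = 2.45 km^2

2.45 km^2


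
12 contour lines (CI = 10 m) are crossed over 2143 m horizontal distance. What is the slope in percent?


elevation change = 12 * 10 = 120 m
slope = 120 / 2143 * 100 = 5.6%

5.6%


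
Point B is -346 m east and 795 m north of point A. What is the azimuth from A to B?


az = atan2(-346, 795) = -23.5 deg
adjusted to 0-360: 336.5 degrees

336.5 degrees


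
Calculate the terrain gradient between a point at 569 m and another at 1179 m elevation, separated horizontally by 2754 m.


gradient = (1179 - 569) / 2754 = 610 / 2754 = 0.2215

0.2215


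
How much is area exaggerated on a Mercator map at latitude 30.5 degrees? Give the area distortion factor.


area_distortion = 1/cos^2(30.5) = 1.347

1.347


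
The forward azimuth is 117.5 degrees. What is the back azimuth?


back azimuth = (117.5 + 180) mod 360 = 297.5 degrees

297.5 degrees


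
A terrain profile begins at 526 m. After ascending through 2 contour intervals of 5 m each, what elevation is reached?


elevation = 526 + 2 * 5 = 536 m

536 m


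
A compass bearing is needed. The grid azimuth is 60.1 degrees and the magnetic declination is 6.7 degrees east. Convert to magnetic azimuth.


magnetic azimuth = grid azimuth - declination (east +ve)
mag_az = 60.1 - 6.7 = 53.4 degrees

53.4 degrees


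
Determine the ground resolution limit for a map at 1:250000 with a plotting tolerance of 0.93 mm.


ground = 0.93 mm * 250000 / 1000 = 232.5 m

232.5 m


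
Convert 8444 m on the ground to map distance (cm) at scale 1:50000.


map_cm = 8444 * 100 / 50000 = 16.888 cm ≈ 16.89 cm

16.89 cm


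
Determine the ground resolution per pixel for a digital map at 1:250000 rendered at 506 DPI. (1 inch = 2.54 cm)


pixel_cm = 2.54 / 506 ≈ 0.00502 cm
ground = pixel_cm * 250000 / 100 = 2.54 * 250000 / (506 * 100) = 635000 / 50600 ≈ 12.55 m

12.55 m


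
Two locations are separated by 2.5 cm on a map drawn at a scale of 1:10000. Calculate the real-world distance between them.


ground = 2.5 cm * 10000 / 100 = 250.0 m

250.0 m


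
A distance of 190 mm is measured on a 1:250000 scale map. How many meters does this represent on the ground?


ground = 190 mm * 250000 / 1000 = 47500.0 m

47500.0 m


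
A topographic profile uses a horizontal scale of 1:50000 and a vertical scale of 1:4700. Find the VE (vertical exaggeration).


VE = horizontal_scale / vertical_scale = 50000 / 4700 ≈ 10.6

10.6x


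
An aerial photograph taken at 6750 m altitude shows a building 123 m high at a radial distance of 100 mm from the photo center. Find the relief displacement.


d = h * r / H = 123 * 100 / 6750 = 1.82 mm

1.82 mm


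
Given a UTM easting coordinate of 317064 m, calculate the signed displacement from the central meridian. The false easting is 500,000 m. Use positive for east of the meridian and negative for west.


displacement = 317064 - 500000 = -182936 m

-182936 m


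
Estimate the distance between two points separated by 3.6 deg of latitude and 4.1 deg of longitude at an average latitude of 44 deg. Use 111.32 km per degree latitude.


dlat_km = 3.6 * 111.32 = 400.752
dlon_km = 4.1 * 111.32 * cos(44) ≈ 328.315
dist = sqrt(400.752^2 + 328.315^2) ≈ 518.1 km

518.1 km


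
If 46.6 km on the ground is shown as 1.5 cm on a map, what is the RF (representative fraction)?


ground = 46.6 km = 4660000 cm; RF denominator = ground / map = 4660000 / 1.5 ≈ 3106667; RF = 1:3106667

1:3106667


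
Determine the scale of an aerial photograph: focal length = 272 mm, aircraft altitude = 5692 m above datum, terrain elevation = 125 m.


scale = f / (H - h) = 272 mm / 5567 m = 272 / 5567000 = 1:20467

1:20467


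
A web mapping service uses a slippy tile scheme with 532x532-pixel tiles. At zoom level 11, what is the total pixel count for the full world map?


tiles per axis = 2^11 = 2048
total tiles = 2048^2 = 4194304
pixels per axis = 2048 * 532 = 1089536
total pixels = 1089536^2 = 1187088695296

1187088695296 pixels


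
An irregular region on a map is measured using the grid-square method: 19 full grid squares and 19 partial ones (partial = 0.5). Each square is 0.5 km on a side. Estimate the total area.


effective squares = 19 + 19 * 0.5 = 28.5
area = 28.5 * 0.25 = 7.125 km^2

7.125 km^2


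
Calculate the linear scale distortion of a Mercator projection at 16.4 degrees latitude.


SF = 1 / cos(16.4) = 1 / 0.959314 = 1.042

1.042


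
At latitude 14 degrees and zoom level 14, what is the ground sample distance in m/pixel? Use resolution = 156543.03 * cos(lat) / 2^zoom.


res = 156543.03 * cos(14) / 2^14 = 156543.03 * 0.97029573 / 16384 = 9.27 m/pixel

9.27 m/pixel


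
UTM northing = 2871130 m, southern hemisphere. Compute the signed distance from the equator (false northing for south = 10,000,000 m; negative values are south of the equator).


For southern: actual = 2871130 - 10000000 = -7128870 m

-7128870 m


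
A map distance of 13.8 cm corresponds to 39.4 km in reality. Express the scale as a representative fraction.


ground = 39.4 km = 3940000 cm; RF denominator = ground / map = 3940000 / 13.8 ≈ 285507; RF = 1:285507

1:285507


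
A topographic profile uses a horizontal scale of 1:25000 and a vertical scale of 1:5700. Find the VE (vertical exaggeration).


VE = horizontal_scale / vertical_scale = 25000 / 5700 ≈ 4.4

4.4x


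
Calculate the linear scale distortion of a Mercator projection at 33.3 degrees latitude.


SF = 1 / cos(33.3) = 1 / 0.835807 = 1.196

1.196


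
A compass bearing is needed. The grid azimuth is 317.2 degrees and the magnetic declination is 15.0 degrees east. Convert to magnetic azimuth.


magnetic azimuth = grid azimuth - declination (east +ve)
mag_az = 317.2 - 15.0 = 302.2 degrees

302.2 degrees


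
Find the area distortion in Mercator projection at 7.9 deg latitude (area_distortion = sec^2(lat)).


area_distortion = 1/cos^2(7.9) = 1.019

1.019


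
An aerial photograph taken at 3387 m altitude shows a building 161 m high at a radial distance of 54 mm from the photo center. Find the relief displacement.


d = h * r / H = 161 * 54 / 3387 = 2.57 mm

2.57 mm


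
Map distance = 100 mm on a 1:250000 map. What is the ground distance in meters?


ground = 100 mm * 250000 / 1000 = 25000.0 m

25000.0 m


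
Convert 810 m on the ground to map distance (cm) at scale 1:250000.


map_cm = 810 * 100 / 250000 = 0.324 cm ≈ 0.32 cm

0.32 cm


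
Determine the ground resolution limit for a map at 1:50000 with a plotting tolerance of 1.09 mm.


ground = 1.09 mm * 50000 / 1000 = 54.5 m

54.5 m


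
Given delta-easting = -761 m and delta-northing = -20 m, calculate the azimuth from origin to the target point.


az = atan2(-761, -20) = -91.5 deg
adjusted to 0-360: 268.5 degrees

268.5 degrees


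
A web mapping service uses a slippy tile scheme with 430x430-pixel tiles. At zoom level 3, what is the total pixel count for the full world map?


tiles per axis = 2^3 = 8
total tiles = 8^2 = 64
pixels per axis = 8 * 430 = 3440
total pixels = 3440^2 = 11833600

11833600 pixels


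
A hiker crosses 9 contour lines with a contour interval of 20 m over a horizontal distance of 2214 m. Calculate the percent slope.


elevation change = 9 * 20 = 180 m
slope = 180 / 2214 * 100 = 8.1%

8.1%


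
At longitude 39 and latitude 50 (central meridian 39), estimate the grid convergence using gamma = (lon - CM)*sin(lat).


gamma = (39 - 39) * sin(50) = 0 * 0.766044 = 0.0 degrees

0.0 degrees


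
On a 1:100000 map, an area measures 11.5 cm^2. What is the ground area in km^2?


ground_area = 11.5 * (100000/100)^2 = 11500000.0 m^2 = 11.5 km^2

11.5 km^2


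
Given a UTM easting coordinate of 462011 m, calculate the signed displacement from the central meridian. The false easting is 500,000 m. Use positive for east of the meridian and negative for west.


displacement = 462011 - 500000 = -37989 m

-37989 m


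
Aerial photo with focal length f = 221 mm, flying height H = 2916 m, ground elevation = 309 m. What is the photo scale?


scale = f / (H - h) = 221 mm / 2607 m = 221 / 2607000 = 1:11796

1:11796


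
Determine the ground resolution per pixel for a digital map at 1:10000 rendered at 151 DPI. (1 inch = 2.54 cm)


pixel_cm = 2.54 / 151 ≈ 0.016821 cm
ground = pixel_cm * 10000 / 100 = 2.54 * 10000 / (151 * 100) = 25400 / 15100 ≈ 1.68 m

1.68 m


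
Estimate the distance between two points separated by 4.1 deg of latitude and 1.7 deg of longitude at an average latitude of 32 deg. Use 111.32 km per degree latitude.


dlat_km = 4.1 * 111.32 = 456.412
dlon_km = 1.7 * 111.32 * cos(32) ≈ 160.488
dist = sqrt(456.412^2 + 160.488^2) ≈ 483.8 km

483.8 km


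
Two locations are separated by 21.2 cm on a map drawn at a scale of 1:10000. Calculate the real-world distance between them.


ground = 21.2 cm * 10000 / 100 = 2120.0 m = 2.12 km

2.12 km


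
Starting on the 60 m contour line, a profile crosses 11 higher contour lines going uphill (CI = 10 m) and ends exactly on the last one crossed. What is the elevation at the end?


elevation = 60 + 11 * 10 = 170 m

170 m


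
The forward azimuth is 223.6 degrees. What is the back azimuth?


back azimuth = (223.6 + 180) mod 360 = 43.6 degrees

43.6 degrees


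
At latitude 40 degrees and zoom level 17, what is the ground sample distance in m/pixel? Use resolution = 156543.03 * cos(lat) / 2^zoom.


res = 156543.03 * cos(40) / 2^17 = 156543.03 * 0.76604444 / 131072 = 0.91 m/pixel

0.91 m/pixel


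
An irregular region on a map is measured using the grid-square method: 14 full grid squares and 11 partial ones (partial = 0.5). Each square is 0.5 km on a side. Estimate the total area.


effective squares = 14 + 11 * 0.5 = 19.5
area = 19.5 * 0.25 = 4.875 km^2

4.875 km^2


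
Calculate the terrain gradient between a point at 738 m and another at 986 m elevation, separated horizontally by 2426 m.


gradient = (986 - 738) / 2426 = 248 / 2426 = 0.1022

0.1022


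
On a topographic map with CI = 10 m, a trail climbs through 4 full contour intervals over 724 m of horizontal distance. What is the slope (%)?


elevation change = 4 * 10 = 40 m
slope = 40 / 724 * 100 = 5.5%

5.5%


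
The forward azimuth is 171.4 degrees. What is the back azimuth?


back azimuth = (171.4 + 180) mod 360 = 351.4 degrees

351.4 degrees


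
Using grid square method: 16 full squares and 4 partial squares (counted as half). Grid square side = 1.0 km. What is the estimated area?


effective squares = 16 + 4 * 0.5 = 18.0
area = 18.0 * 1.0 = 18.0 km^2

18.0 km^2


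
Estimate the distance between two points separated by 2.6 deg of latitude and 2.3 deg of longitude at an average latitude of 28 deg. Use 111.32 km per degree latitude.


dlat_km = 2.6 * 111.32 = 289.432
dlon_km = 2.3 * 111.32 * cos(28) ≈ 226.066
dist = sqrt(289.432^2 + 226.066^2) ≈ 367.3 km

367.3 km


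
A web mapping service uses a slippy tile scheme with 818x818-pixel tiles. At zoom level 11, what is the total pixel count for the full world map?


tiles per axis = 2^11 = 2048
total tiles = 2048^2 = 4194304
pixels per axis = 2048 * 818 = 1675264
total pixels = 1675264^2 = 2806509469696

2806509469696 pixels


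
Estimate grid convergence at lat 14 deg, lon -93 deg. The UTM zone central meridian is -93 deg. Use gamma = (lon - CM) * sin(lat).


gamma = (-93 - -93) * sin(14) = 0 * 0.241922 = 0.0 degrees

0.0 degrees


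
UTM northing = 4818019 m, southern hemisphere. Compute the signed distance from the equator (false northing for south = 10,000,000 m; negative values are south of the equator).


For southern: actual = 4818019 - 10000000 = -5181981 m

-5181981 m


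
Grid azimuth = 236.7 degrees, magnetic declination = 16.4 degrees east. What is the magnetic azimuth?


magnetic azimuth = grid azimuth - declination (east +ve)
mag_az = 236.7 - 16.4 = 220.3 degrees

220.3 degrees


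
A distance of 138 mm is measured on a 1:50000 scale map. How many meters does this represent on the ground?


ground = 138 mm * 50000 / 1000 = 6900.0 m

6900.0 m


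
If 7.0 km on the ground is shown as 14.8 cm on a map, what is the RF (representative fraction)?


ground = 7.0 km = 700000 cm; RF denominator = ground / map = 700000 / 14.8 ≈ 47297; RF = 1:47297

1:47297


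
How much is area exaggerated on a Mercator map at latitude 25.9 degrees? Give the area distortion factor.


area_distortion = 1/cos^2(25.9) = 1.236

1.236


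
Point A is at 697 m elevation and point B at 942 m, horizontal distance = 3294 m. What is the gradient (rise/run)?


gradient = (942 - 697) / 3294 = 245 / 3294 = 0.0744

0.0744


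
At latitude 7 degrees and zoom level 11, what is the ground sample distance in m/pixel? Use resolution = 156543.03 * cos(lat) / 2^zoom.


res = 156543.03 * cos(7) / 2^11 = 156543.03 * 0.99254615 / 2048 = 75.87 m/pixel

75.87 m/pixel


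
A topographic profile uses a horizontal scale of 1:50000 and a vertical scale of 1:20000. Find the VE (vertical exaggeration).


VE = horizontal_scale / vertical_scale = 50000 / 20000 = 2.5

2.5x


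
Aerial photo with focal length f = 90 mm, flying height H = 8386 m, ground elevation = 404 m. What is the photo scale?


scale = f / (H - h) = 90 mm / 7982 m = 90 / 7982000 = 1:88689

1:88689


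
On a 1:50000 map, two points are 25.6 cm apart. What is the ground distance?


ground = 25.6 cm * 50000 / 100 = 12800.0 m = 12.8 km

12.8 km


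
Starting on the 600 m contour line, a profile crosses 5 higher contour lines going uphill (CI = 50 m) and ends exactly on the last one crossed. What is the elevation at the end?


elevation = 600 + 5 * 50 = 850 m

850 m


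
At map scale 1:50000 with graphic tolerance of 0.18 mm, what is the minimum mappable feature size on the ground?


ground = 0.18 mm * 50000 / 1000 = 9.0 m

9.0 m


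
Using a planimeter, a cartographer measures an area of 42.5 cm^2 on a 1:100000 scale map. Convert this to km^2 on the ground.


ground_area = 42.5 * (100000/100)^2 = 42500000.0 m^2 = 42.5 km^2

42.5 km^2


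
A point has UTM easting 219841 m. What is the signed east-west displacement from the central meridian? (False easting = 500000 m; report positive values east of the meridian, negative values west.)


displacement = 219841 - 500000 = -280159 m

-280159 m


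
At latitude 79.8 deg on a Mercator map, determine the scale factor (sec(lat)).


SF = 1 / cos(79.8) = 1 / 0.177085 = 5.647

5.647


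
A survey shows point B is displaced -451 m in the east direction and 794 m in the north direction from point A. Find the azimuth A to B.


az = atan2(-451, 794) = -29.6 deg
adjusted to 0-360: 330.4 degrees

330.4 degrees


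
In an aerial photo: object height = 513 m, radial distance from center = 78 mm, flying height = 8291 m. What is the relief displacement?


d = h * r / H = 513 * 78 / 8291 = 4.83 mm

4.83 mm
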